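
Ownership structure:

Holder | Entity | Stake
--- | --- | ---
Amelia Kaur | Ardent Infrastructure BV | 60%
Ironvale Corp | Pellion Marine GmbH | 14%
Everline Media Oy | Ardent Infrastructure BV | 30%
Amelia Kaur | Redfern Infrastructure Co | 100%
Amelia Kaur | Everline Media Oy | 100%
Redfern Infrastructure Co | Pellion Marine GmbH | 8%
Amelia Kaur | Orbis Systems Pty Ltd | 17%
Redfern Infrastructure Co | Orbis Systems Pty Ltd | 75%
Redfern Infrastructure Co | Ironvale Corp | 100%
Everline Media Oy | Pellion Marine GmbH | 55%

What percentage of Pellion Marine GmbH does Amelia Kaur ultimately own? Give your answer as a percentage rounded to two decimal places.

77.00%

Amelia reaches Pellion along 3 paths.
Via Redfern → Ironvale: 100% × 100% × 14% = 14%.
Via Redfern: 100% × 8% = 8%.
Via Everline: 100% × 55% = 55%.
Total: 14% + 8% + 55% = 77%.
Rounded: 77.00%.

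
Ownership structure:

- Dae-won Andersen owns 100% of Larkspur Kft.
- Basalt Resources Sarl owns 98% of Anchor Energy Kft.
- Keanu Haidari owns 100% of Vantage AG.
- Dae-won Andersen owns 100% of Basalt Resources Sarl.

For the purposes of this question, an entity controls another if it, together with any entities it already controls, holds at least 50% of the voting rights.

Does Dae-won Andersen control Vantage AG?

Dae-won holds 100% of Basalt, so Dae-won controls Basalt.
Basalt holds 98% of Anchor, so Dae-won controls Anchor.
Dae-won holds 100% of Larkspur, so Dae-won controls Larkspur.
Neither Dae-won nor any entity Dae-won controls holds any voting interest in Vantage.
So Dae-won does not control Vantage.

No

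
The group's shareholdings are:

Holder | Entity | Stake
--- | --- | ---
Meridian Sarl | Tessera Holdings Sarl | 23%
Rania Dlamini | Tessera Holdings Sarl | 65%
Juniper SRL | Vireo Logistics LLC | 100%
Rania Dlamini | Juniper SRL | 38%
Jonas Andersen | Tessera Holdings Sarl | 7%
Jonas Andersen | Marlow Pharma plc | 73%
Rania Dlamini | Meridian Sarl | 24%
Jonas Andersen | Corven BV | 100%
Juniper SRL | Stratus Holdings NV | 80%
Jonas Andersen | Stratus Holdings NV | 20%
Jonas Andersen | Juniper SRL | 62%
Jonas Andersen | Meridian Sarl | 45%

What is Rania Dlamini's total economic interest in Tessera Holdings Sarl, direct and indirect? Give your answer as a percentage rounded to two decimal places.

70.52%

Rania reaches Tessera along 2 paths.
Direct stake: 65% = 65%.
Via Meridian: 24% × 23% = 5.52%.
Total: 65% + 5.52% = 70.52%.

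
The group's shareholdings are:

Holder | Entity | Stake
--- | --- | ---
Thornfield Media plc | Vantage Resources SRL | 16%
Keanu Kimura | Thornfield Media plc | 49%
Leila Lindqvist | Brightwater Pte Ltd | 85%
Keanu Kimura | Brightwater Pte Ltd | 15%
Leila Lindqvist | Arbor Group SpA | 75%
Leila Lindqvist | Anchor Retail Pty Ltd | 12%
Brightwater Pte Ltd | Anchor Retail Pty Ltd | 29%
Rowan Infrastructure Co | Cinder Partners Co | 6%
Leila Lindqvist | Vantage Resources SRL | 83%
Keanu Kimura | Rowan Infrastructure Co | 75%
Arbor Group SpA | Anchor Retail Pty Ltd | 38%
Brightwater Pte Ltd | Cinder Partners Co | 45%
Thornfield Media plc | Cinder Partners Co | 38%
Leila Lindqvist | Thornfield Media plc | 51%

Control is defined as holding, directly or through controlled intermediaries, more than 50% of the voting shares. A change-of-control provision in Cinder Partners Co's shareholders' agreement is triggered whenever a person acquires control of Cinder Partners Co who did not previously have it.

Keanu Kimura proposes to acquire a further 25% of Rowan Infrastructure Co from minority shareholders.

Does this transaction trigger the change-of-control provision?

The purchase changes only Keanu's holdings, so Keanu is the only person who could newly come to control Cinder.
Keanu holds 75% of Rowan, so Keanu controls Rowan.
In Cinder, Keanu's side holds only 6%, not > 50%.
So before the transaction, Keanu does not control Cinder.
After the purchase, Keanu's direct stake in Rowan rises to 75% + 25% = 100%.
Keanu holds 100% of Rowan, so Keanu controls Rowan.
After the transaction, Keanu's side holds 6% of Cinder, not > 50%, so Keanu still does not control Cinder.
No new person acquires control, so the clause is not triggered.

No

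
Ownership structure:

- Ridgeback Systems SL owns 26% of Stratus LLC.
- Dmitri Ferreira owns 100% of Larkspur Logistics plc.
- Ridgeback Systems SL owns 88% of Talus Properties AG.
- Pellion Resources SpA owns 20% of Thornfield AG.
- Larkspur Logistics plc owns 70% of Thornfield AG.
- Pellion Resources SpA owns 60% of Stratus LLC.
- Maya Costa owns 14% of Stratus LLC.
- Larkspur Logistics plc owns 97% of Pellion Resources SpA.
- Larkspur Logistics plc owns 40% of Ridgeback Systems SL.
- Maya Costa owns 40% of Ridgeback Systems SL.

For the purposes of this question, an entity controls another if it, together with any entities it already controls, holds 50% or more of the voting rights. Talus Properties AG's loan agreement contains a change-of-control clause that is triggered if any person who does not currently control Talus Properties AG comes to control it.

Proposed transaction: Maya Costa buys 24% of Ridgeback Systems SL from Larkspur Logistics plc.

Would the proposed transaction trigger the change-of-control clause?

The purchase adds only to Maya's holdings (Larkspur's stake shrinks), so Maya is the only person who could newly come to control Talus.
Maya's largest direct stake is 40% in Ridgeback, which does not meet the threshold, so Maya controls no company.
Neither Maya nor any entity Maya controls holds any voting interest in Talus.
So before the transaction, Maya does not control Talus.
After the purchase, Maya's direct stake in Ridgeback rises to 40% + 24% = 64%, and Larkspur's stake falls to 16%.
Maya holds 64% of Ridgeback, so Maya controls Ridgeback.
Ridgeback holds 88% of Talus, so Maya controls Talus.
Maya did not control Talus before and does after, so the clause is triggered.

Yes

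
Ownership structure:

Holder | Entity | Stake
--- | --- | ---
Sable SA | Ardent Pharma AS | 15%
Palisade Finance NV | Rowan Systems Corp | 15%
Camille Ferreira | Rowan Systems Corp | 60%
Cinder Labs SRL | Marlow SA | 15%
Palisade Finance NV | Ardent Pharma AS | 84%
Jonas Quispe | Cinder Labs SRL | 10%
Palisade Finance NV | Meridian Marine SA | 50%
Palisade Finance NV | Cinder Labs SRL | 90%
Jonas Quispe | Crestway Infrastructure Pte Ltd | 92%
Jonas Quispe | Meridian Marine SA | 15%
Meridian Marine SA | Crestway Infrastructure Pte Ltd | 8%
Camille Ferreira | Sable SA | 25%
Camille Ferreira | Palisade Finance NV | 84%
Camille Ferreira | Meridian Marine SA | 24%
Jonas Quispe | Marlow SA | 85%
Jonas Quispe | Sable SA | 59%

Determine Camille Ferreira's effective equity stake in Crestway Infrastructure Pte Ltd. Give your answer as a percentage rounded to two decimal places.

Camille reaches Crestway along 2 paths.
Via Palisade → Meridian: 84% × 50% × 8% = 3.36%.
Via Meridian: 24% × 8% = 1.92%.
Total: 3.36% + 1.92% = 5.28%.

5.28%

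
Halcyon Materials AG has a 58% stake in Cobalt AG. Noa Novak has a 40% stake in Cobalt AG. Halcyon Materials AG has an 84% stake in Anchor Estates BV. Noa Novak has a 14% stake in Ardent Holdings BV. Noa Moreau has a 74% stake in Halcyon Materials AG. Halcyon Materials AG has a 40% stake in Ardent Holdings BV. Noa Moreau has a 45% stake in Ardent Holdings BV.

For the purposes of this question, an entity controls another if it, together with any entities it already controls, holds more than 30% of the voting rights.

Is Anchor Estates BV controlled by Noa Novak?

Noa Novak holds 40% of Cobalt, so Noa Novak controls Cobalt.
Neither Noa Novak nor any entity Noa Novak controls holds any voting interest in Anchor.
So Noa Novak does not control Anchor.

No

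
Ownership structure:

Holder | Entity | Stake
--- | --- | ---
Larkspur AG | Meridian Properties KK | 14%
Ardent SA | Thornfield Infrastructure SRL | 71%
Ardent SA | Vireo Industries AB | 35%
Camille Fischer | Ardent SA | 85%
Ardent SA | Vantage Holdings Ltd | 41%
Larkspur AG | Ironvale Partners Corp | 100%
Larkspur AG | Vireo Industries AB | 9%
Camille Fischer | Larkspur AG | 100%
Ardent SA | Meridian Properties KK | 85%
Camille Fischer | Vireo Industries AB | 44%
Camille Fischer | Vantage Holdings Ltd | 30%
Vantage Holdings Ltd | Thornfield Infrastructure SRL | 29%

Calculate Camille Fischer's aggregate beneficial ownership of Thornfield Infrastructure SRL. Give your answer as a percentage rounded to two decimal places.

79.16%

Camille reaches Thornfield along 3 paths.
Via Ardent → Vantage: 85% × 41% × 29% = 10.1065%.
Via Vantage: 30% × 29% = 8.7%.
Via Ardent: 85% × 71% = 60.35%.
Total: 10.1065% + 8.7% + 60.35% = 79.1565%.
Rounded: 79.16%.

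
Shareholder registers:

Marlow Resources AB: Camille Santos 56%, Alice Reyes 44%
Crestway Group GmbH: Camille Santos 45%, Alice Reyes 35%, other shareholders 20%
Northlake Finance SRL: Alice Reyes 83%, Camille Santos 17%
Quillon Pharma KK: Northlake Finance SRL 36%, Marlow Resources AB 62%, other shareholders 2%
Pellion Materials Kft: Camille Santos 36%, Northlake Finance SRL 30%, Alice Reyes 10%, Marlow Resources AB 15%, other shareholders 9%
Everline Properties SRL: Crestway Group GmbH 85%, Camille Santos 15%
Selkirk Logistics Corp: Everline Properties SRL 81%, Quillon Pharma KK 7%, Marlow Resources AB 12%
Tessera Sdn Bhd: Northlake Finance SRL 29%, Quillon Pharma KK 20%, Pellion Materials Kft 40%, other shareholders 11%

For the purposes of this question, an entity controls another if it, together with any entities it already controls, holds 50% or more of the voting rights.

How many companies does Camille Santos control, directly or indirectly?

Camille holds 56% of Marlow, so Camille controls Marlow.
Marlow holds 62% of Quillon, so Camille controls Quillon.
Camille and Marlow together hold 36% + 15% = 51% of Pellion, so Camille controls Pellion.
Quillon and Pellion together hold 20% + 40% = 60% of Tessera, so Camille controls Tessera.
No other company's threshold is met.
Camille controls 4 companies.

4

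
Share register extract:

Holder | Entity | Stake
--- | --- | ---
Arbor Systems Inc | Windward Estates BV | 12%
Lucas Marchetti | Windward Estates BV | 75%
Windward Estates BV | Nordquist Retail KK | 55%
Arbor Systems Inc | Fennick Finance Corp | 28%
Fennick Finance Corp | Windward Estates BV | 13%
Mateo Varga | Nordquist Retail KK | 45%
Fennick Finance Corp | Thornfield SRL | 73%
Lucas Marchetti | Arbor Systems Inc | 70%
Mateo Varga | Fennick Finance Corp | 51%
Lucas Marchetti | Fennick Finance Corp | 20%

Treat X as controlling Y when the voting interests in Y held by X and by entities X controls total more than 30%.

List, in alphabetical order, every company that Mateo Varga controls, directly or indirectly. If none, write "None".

Fennick Finance Corp, Nordquist Retail KK, Thornfield SRL

Mateo holds 51% of Fennick, so Mateo controls Fennick.
Fennick holds 73% of Thornfield, so Mateo controls Thornfield.
Mateo holds 45% of Nordquist, so Mateo controls Nordquist.
No other company's threshold is met.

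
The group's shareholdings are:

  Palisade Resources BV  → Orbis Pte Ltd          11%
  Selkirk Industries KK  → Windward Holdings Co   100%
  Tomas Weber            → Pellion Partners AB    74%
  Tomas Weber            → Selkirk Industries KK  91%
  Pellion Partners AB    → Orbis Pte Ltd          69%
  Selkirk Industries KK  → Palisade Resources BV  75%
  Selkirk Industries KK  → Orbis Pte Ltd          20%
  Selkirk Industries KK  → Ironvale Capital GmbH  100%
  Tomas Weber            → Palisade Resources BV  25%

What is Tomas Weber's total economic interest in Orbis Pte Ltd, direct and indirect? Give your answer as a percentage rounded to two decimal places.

79.52%

Tomas reaches Orbis along 4 paths.
Via Selkirk: 91% × 20% = 18.2%.
Via Selkirk → Palisade: 91% × 75% × 11% = 7.5075%.
Via Palisade: 25% × 11% = 2.75%.
Via Pellion: 74% × 69% = 51.06%.
Total: 18.2% + 7.5075% + 2.75% + 51.06% = 79.5175%.
Rounded: 79.52%.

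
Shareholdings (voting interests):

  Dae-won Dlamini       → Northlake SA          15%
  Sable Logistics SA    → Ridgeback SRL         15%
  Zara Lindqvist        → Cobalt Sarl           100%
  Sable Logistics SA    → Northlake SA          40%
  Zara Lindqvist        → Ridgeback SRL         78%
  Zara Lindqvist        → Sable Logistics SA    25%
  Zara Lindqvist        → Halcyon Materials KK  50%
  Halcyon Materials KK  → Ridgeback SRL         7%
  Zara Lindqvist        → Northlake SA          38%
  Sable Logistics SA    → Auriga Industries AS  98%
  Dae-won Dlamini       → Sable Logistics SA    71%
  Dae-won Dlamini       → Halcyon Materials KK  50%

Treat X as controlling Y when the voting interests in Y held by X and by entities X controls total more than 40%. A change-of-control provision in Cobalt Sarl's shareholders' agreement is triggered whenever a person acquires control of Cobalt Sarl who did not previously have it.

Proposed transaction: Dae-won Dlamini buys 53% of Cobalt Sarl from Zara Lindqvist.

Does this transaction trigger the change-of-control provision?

The purchase adds only to Dae-won's holdings (Zara's stake shrinks), so Dae-won is the only person who could newly come to control Cobalt.
Dae-won holds 71% of Sable, so Dae-won controls Sable.
Dae-won holds 50% of Halcyon, so Dae-won controls Halcyon.
Dae-won and Sable together hold 15% + 40% = 55% of Northlake, so Dae-won controls Northlake.
Sable holds 98% of Auriga, so Dae-won controls Auriga.
Neither Dae-won nor any entity Dae-won controls holds any voting interest in Cobalt.
So before the transaction, Dae-won does not control Cobalt.
After the purchase, Dae-won holds 53% of Cobalt directly, and Zara's stake falls to 47%.
Dae-won holds 53% of Cobalt, so Dae-won controls Cobalt.
Dae-won did not control Cobalt before and does after, so the clause is triggered.

Yes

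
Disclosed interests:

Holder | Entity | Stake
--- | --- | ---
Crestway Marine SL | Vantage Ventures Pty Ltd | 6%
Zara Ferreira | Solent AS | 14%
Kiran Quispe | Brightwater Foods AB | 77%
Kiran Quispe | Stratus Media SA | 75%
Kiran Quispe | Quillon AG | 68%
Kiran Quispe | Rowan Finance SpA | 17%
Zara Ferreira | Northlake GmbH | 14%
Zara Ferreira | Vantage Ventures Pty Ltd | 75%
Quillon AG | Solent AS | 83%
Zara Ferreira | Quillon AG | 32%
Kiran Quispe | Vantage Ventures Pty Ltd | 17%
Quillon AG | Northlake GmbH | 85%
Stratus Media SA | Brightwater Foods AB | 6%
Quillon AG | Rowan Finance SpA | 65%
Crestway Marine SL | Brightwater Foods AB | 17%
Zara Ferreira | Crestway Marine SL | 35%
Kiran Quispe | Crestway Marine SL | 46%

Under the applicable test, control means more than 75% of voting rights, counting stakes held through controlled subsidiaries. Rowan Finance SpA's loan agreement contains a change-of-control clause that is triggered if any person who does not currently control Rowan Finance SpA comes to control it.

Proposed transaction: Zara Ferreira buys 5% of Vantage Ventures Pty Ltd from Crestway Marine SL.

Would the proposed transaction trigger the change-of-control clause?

No

The purchase adds only to Zara's holdings (Crestway's stake shrinks), so Zara is the only person who could newly come to control Rowan.
Zara's largest direct stake is 75% in Vantage, which does not meet the threshold, so Zara controls no company.
Neither Zara nor any entity Zara controls holds any voting interest in Rowan.
So before the transaction, Zara does not control Rowan.
After the purchase, Zara's direct stake in Vantage rises to 75% + 5% = 80%, and Crestway's stake falls to 1%.
Zara holds 80% of Vantage, so Zara controls Vantage.
After the transaction, neither Zara nor any entity Zara controls holds a voting interest in Rowan, so Zara still does not control it.
No new person acquires control, so the clause is not triggered.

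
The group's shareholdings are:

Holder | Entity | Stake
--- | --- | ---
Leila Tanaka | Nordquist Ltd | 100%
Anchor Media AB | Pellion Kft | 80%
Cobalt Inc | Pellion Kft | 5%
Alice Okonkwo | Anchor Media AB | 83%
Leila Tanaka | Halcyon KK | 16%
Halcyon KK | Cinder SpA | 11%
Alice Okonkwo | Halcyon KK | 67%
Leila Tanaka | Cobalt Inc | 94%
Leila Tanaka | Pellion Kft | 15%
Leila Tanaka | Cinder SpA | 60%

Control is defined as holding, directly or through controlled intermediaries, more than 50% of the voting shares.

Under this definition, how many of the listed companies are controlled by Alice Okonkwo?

3

Alice holds 83% of Anchor, so Alice controls Anchor.
Anchor holds 80% of Pellion, so Alice controls Pellion.
Alice holds 67% of Halcyon, so Alice controls Halcyon.
No other company's threshold is met.
Alice controls 3 companies.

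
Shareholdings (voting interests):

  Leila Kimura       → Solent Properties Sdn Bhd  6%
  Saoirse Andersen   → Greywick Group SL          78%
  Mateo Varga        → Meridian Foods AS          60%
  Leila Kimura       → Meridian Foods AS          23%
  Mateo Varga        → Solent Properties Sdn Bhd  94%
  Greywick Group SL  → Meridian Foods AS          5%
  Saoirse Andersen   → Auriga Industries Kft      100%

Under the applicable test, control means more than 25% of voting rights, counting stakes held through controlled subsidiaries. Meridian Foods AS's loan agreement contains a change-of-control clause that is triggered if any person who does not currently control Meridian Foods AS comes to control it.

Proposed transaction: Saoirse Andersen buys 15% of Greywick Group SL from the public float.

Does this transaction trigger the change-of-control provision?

No

The purchase changes only Saoirse's holdings, so Saoirse is the only person who could newly come to control Meridian.
Saoirse holds 78% of Greywick, so Saoirse controls Greywick.
Saoirse holds 100% of Auriga, so Saoirse controls Auriga.
In Meridian, Saoirse's side holds only 5%, not > 25%.
So before the transaction, Saoirse does not control Meridian.
After the purchase, Saoirse's direct stake in Greywick rises to 78% + 15% = 93%.
Saoirse holds 93% of Greywick, so Saoirse controls Greywick.
After the transaction, Saoirse's side holds 5% of Meridian, not > 25%, so Saoirse still does not control Meridian.
No new person acquires control, so the clause is not triggered.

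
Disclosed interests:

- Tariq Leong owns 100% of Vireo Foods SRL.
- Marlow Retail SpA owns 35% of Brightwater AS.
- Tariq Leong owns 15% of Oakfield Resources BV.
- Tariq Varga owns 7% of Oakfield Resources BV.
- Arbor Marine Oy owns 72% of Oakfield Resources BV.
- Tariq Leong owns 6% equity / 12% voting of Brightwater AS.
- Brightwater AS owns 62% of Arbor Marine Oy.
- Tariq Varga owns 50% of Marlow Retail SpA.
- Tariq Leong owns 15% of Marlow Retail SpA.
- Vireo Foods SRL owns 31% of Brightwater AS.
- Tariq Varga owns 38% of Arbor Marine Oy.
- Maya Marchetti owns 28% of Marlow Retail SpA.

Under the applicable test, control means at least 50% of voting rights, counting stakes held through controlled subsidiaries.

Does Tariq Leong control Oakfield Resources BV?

No

Tariq Leong holds 100% of Vireo, so Tariq Leong controls Vireo.
In Oakfield, Tariq Leong's side holds only 15%, not ≥ 50%.
So Tariq Leong does not control Oakfield.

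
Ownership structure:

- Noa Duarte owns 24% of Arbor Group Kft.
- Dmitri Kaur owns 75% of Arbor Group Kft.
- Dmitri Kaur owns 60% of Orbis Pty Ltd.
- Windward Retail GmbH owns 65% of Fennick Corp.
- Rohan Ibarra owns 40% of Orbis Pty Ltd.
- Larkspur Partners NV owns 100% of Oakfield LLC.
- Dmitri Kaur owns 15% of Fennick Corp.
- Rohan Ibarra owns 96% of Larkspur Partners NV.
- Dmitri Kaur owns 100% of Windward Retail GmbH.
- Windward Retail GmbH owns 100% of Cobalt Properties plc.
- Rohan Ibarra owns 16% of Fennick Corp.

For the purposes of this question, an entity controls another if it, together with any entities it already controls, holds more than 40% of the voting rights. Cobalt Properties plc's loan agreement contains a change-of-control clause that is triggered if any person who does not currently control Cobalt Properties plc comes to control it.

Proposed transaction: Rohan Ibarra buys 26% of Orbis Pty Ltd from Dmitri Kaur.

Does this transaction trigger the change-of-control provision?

No

The purchase adds only to Rohan's holdings (Dmitri's stake shrinks), so Rohan is the only person who could newly come to control Cobalt.
Rohan holds 96% of Larkspur, so Rohan controls Larkspur.
Larkspur holds 100% of Oakfield, so Rohan controls Oakfield.
Neither Rohan nor any entity Rohan controls holds any voting interest in Cobalt.
So before the transaction, Rohan does not control Cobalt.
After the purchase, Rohan's direct stake in Orbis rises to 40% + 26% = 66%, and Dmitri's stake falls to 34%.
Rohan holds 66% of Orbis, so Rohan controls Orbis.
After the transaction, neither Rohan nor any entity Rohan controls holds a voting interest in Cobalt, so Rohan still does not control it.
No new person acquires control, so the clause is not triggered.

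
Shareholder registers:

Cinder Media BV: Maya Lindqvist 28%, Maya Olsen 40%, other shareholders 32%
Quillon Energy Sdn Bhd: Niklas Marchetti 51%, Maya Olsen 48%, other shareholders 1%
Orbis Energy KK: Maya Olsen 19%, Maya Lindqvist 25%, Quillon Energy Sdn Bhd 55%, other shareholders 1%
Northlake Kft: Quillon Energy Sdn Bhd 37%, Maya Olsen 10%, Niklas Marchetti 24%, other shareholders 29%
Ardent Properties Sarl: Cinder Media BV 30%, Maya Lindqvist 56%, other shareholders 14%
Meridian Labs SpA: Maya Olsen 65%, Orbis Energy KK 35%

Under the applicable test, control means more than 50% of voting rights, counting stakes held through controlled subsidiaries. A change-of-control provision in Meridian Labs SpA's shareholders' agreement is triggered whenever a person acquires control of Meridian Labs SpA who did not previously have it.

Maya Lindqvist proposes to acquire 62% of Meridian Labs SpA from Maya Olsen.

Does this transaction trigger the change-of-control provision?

The purchase adds only to Maya Lindqvist's holdings (Maya Olsen's stake shrinks), so Maya Lindqvist is the only person who could newly come to control Meridian.
Maya Lindqvist holds 56% of Ardent, so Maya Lindqvist controls Ardent.
Neither Maya Lindqvist nor any entity Maya Lindqvist controls holds any voting interest in Meridian.
So before the transaction, Maya Lindqvist does not control Meridian.
After the purchase, Maya Lindqvist holds 62% of Meridian directly, and Maya Olsen's stake falls to 3%.
Maya Lindqvist holds 62% of Meridian, so Maya Lindqvist controls Meridian.
Maya Lindqvist did not control Meridian before and does after, so the clause is triggered.

Yes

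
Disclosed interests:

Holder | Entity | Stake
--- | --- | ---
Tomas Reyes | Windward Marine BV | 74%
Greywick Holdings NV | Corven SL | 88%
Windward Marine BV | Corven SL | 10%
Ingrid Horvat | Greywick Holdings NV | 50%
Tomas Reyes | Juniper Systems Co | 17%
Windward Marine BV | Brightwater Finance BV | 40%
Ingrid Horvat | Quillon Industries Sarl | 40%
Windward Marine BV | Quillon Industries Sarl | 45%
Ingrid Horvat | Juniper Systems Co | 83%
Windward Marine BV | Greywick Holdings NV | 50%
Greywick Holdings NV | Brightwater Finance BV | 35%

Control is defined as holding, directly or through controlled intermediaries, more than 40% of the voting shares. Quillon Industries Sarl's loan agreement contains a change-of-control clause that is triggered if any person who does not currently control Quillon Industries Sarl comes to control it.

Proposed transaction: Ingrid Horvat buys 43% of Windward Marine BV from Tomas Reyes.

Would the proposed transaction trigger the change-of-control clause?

Yes

The purchase adds only to Ingrid's holdings (Tomas's stake shrinks), so Ingrid is the only person who could newly come to control Quillon.
Ingrid holds 50% of Greywick, so Ingrid controls Greywick.
Ingrid holds 83% of Juniper, so Ingrid controls Juniper.
Greywick holds 88% of Corven, so Ingrid controls Corven.
In Quillon, Ingrid's side holds only 40%, not > 40%.
So before the transaction, Ingrid does not control Quillon.
After the purchase, Ingrid holds 43% of Windward directly, and Tomas's stake falls to 31%.
Ingrid holds 43% of Windward, so Ingrid controls Windward.
Windward and Ingrid together hold 45% + 40% = 85% of Quillon, so Ingrid controls Quillon.
Ingrid did not control Quillon before and does after, so the clause is triggered.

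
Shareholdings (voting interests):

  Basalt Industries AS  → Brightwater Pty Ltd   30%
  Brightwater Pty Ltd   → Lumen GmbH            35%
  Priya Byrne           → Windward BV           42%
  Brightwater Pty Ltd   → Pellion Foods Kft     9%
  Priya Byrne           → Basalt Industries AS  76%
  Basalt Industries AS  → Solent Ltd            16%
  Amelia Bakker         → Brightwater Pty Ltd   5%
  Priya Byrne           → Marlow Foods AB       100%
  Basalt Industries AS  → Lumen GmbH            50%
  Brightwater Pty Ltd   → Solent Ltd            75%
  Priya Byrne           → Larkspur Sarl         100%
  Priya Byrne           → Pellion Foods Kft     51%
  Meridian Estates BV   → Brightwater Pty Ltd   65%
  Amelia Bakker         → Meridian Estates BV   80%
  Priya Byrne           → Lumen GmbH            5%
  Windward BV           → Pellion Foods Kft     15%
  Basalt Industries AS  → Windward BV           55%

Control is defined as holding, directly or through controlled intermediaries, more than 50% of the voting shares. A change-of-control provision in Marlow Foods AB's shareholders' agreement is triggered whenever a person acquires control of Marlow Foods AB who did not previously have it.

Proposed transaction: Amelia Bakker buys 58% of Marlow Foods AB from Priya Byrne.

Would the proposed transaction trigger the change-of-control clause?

Yes

The purchase adds only to Amelia's holdings (Priya's stake shrinks), so Amelia is the only person who could newly come to control Marlow.
Amelia holds 80% of Meridian, so Amelia controls Meridian.
Meridian and Amelia together hold 65% + 5% = 70% of Brightwater, so Amelia controls Brightwater.
Brightwater holds 75% of Solent, so Amelia controls Solent.
Neither Amelia nor any entity Amelia controls holds any voting interest in Marlow.
So before the transaction, Amelia does not control Marlow.
After the purchase, Amelia holds 58% of Marlow directly, and Priya's stake falls to 42%.
Amelia holds 58% of Marlow, so Amelia controls Marlow.
Amelia did not control Marlow before and does after, so the clause is triggered.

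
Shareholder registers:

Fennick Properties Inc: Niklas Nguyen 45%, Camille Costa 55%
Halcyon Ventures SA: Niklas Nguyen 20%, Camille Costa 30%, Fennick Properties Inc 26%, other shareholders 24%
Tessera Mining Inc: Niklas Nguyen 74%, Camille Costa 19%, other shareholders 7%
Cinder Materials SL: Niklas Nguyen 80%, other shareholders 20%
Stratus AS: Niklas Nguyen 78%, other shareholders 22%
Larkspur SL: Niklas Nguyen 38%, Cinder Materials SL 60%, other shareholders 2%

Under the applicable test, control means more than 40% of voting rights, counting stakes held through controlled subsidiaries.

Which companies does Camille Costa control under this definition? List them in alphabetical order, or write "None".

Camille holds 55% of Fennick, so Camille controls Fennick.
Camille and Fennick together hold 30% + 26% = 56% of Halcyon, so Camille controls Halcyon.
No other company's threshold is met.

Fennick Properties Inc, Halcyon Ventures SA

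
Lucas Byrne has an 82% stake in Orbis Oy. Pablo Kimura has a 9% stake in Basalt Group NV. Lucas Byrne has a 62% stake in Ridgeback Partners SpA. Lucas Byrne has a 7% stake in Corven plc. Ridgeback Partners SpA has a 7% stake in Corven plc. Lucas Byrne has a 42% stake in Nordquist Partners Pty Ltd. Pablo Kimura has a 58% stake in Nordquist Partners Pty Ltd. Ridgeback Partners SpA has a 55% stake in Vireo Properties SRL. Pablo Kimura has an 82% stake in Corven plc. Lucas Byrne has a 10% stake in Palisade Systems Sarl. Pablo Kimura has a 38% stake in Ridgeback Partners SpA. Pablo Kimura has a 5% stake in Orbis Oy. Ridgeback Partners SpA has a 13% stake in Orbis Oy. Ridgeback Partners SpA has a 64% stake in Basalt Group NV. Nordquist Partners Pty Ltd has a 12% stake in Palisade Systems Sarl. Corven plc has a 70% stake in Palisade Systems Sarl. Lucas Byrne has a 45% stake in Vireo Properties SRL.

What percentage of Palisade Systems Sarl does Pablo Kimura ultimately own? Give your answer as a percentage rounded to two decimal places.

66.22%

Pablo reaches Palisade along 3 paths.
Via Ridgeback → Corven: 38% × 7% × 70% = 1.862%.
Via Corven: 82% × 70% = 57.4%.
Via Nordquist: 58% × 12% = 6.96%.
Total: 1.862% + 57.4% + 6.96% = 66.222%.
Rounded: 66.22%.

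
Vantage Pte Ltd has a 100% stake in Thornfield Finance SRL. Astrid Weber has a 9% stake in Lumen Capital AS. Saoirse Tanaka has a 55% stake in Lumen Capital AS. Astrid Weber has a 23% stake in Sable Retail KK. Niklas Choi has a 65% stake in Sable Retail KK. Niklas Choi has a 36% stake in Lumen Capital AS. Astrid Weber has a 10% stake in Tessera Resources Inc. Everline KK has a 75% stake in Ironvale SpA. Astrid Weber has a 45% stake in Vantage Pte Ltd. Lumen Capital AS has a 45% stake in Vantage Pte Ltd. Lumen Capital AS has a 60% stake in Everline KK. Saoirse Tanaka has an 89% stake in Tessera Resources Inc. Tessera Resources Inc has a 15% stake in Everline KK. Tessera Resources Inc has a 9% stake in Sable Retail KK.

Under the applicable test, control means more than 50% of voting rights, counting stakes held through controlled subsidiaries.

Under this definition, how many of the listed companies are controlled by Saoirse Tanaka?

Saoirse holds 89% of Tessera, so Saoirse controls Tessera.
Saoirse holds 55% of Lumen, so Saoirse controls Lumen.
Tessera and Lumen together hold 15% + 60% = 75% of Everline, so Saoirse controls Everline.
Everline holds 75% of Ironvale, so Saoirse controls Ironvale.
No other company's threshold is met.
Saoirse controls 4 companies.

4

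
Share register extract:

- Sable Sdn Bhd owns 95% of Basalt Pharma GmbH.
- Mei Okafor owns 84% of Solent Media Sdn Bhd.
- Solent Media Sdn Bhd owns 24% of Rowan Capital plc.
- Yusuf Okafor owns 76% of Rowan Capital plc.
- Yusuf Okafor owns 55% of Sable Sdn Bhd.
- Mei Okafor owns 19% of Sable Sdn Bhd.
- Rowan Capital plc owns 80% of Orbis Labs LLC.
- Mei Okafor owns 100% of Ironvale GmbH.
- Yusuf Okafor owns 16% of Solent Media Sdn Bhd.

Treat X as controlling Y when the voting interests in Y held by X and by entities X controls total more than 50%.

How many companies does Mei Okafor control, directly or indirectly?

2

Mei holds 84% of Solent, so Mei controls Solent.
Mei holds 100% of Ironvale, so Mei controls Ironvale.
No other company's threshold is met.
Mei controls 2 companies.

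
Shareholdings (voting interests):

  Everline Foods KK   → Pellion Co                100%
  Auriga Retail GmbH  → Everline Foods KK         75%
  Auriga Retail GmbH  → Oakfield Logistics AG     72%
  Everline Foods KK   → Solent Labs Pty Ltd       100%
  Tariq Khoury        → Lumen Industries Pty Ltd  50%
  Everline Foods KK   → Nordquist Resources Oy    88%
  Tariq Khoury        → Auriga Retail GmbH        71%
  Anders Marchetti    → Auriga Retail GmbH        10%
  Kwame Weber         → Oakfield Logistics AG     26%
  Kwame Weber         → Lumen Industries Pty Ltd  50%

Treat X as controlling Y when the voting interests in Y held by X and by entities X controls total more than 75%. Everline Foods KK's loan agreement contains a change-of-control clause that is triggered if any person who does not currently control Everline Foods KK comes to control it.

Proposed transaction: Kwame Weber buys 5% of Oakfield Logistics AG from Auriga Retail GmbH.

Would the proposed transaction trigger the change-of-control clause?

The purchase adds only to Kwame's holdings (Auriga's stake shrinks), so Kwame is the only person who could newly come to control Everline.
Kwame's largest direct stake is 50% in Lumen, which does not meet the threshold, so Kwame controls no company.
Neither Kwame nor any entity Kwame controls holds any voting interest in Everline.
So before the transaction, Kwame does not control Everline.
After the purchase, Kwame's direct stake in Oakfield rises to 26% + 5% = 31%, and Auriga's stake falls to 67%.
Kwame's side now holds 31% of Oakfield, not > 75%, so Kwame still does not control Oakfield.
After the transaction, neither Kwame nor any entity Kwame controls holds a voting interest in Everline, so Kwame still does not control it.
No new person acquires control, so the clause is not triggered.

No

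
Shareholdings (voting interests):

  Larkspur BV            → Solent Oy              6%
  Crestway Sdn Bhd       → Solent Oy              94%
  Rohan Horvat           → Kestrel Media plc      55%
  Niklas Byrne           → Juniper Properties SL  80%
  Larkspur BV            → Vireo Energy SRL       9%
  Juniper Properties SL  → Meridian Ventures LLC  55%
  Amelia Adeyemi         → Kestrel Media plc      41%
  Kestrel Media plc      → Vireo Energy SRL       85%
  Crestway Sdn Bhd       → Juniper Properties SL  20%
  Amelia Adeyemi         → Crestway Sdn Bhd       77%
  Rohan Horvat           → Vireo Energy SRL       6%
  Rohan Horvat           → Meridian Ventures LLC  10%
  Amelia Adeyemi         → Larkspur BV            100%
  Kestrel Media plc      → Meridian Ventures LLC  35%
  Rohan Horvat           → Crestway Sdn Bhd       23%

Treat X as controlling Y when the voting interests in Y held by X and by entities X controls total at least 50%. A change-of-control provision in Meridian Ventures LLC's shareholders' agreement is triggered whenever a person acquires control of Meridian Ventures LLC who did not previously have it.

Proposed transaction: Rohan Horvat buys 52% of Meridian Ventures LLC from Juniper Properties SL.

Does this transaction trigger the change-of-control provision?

The purchase adds only to Rohan's holdings (Juniper's stake shrinks), so Rohan is the only person who could newly come to control Meridian.
Rohan holds 55% of Kestrel, so Rohan controls Kestrel.
Rohan and Kestrel together hold 6% + 85% = 91% of Vireo, so Rohan controls Vireo.
In Meridian, Rohan's side holds only 35% + 10% = 45%, not ≥ 50%.
So before the transaction, Rohan does not control Meridian.
After the purchase, Rohan's direct stake in Meridian rises to 10% + 52% = 62%, and Juniper's stake falls to 3%.
Kestrel and Rohan together hold 35% + 62% = 97% of Meridian, so Rohan controls Meridian.
Rohan did not control Meridian before and does after, so the clause is triggered.

Yes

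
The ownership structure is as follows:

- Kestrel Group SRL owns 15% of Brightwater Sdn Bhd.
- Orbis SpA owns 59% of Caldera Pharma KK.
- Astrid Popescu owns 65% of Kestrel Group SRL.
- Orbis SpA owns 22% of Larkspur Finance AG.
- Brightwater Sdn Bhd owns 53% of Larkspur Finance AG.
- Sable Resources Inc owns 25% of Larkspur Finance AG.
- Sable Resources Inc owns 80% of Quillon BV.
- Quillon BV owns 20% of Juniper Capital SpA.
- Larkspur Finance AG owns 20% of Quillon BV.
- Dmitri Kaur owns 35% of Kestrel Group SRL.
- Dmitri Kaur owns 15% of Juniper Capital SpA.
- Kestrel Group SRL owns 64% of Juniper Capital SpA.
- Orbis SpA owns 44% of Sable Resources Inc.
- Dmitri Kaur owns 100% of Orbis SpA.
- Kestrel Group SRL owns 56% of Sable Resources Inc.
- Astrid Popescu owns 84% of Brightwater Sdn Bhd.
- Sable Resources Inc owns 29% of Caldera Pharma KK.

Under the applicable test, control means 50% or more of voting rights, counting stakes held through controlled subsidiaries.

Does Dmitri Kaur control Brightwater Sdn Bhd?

No

Dmitri holds 100% of Orbis, so Dmitri controls Orbis.
Orbis holds 59% of Caldera, so Dmitri controls Caldera.
Neither Dmitri nor any entity Dmitri controls holds any voting interest in Brightwater.
So Dmitri does not control Brightwater.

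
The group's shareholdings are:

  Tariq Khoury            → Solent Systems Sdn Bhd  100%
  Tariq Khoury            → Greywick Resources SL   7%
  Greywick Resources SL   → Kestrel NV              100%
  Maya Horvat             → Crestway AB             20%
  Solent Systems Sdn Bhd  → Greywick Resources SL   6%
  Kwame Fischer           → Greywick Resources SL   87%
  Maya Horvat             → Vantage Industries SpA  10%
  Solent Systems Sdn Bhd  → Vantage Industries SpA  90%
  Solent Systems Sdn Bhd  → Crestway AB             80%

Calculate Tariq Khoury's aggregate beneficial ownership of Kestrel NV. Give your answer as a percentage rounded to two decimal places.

Tariq reaches Kestrel along 2 paths.
Via Solent → Greywick: 100% × 6% × 100% = 6%.
Via Greywick: 7% × 100% = 7%.
Total: 6% + 7% = 13%.
Rounded: 13.00%.

13.00%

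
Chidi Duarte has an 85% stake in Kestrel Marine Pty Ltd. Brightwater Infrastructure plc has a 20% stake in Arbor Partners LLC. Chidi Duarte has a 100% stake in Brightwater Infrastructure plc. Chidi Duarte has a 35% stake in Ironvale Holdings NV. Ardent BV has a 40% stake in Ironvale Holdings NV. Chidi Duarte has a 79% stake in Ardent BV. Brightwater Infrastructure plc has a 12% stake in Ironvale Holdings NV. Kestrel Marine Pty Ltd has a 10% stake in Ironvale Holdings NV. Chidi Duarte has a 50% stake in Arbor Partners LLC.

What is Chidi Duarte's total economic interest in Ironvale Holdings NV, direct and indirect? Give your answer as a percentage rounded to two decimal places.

Chidi reaches Ironvale along 4 paths.
Via Ardent: 79% × 40% = 31.6%.
Direct stake: 35% = 35%.
Via Brightwater: 100% × 12% = 12%.
Via Kestrel: 85% × 10% = 8.5%.
Total: 31.6% + 35% + 12% + 8.5% = 87.1%.
Rounded: 87.10%.

87.10%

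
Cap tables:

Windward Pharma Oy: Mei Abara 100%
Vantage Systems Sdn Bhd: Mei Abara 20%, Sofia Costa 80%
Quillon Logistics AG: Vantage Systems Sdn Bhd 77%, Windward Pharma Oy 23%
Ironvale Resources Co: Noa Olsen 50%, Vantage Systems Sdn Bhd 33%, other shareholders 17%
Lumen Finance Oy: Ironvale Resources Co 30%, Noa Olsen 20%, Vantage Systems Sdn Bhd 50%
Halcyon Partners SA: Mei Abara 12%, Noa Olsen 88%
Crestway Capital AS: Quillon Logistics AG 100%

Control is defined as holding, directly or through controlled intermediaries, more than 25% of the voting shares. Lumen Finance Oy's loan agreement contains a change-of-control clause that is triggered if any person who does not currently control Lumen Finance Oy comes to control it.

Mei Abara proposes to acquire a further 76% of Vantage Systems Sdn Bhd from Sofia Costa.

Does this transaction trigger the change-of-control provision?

The purchase adds only to Mei's holdings (Sofia's stake shrinks), so Mei is the only person who could newly come to control Lumen.
Mei holds 100% of Windward, so Mei controls Windward.
Neither Mei nor any entity Mei controls holds any voting interest in Lumen.
So before the transaction, Mei does not control Lumen.
After the purchase, Mei's direct stake in Vantage rises to 20% + 76% = 96%, and Sofia's stake falls to 4%.
Mei holds 96% of Vantage, so Mei controls Vantage.
Vantage holds 33% of Ironvale, so Mei controls Ironvale.
Ironvale and Vantage together hold 30% + 50% = 80% of Lumen, so Mei controls Lumen.
Mei did not control Lumen before and does after, so the clause is triggered.

Yes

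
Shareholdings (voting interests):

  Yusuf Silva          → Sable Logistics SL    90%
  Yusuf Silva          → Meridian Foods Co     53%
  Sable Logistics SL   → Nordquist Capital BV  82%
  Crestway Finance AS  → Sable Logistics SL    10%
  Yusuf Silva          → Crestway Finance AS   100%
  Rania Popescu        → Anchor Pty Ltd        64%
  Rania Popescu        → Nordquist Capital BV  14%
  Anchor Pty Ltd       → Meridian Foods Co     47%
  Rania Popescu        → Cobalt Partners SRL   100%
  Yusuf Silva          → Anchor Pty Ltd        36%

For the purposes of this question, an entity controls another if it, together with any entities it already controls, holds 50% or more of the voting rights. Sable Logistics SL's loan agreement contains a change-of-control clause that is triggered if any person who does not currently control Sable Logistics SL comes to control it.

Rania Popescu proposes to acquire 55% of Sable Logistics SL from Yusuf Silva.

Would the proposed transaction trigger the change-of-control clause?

Yes

The purchase adds only to Rania's holdings (Yusuf's stake shrinks), so Rania is the only person who could newly come to control Sable.
Rania holds 64% of Anchor, so Rania controls Anchor.
Rania holds 100% of Cobalt, so Rania controls Cobalt.
Neither Rania nor any entity Rania controls holds any voting interest in Sable.
So before the transaction, Rania does not control Sable.
After the purchase, Rania holds 55% of Sable directly, and Yusuf's stake falls to 35%.
Rania holds 55% of Sable, so Rania controls Sable.
Rania did not control Sable before and does after, so the clause is triggered.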